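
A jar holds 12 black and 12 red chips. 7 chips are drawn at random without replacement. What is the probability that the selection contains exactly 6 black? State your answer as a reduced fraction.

14/437

The sample space is all 7-subsets of the 24: C(24,7) = 346104.
Selections with exactly 6 black: choose 6 of the 12 black and 1 of the 12 red, C(12,6)·C(12,1) = 924·12 = 11088.
Probability = 11088/346104 = 14/437.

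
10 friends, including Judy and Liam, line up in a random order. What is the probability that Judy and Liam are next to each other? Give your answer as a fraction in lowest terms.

1/5

There are 10! = 3628800 arrangements.
Treat Judy and Liam as a block: 9! arrangements of the blocks × 2 orders within the block = 2·362880 = 725760.
Probability = 725760/3628800 = 1/5.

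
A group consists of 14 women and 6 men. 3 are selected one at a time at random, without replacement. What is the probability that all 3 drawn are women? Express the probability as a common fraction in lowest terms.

91/285

Multiply the conditional probabilities at each draw: 14/20 · 13/19 · 12/18 = 2184/6840 = 91/285.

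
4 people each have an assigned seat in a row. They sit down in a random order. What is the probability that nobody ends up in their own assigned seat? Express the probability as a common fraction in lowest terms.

There are 4! = 24 seatings.
By inclusion-exclusion, seatings with no fixed points: C(4,0)·4! − C(4,1)·3! + C(4,2)·2! − C(4,3)·1! + C(4,4)·0! = 9.
Probability = 9/24 = 3/8.

3/8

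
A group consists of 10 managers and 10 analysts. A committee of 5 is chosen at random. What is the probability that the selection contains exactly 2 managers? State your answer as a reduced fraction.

There are C(20,5) = 15504 ways to choose 5 from 20.
Selections with exactly 2 managers: choose 2 of the 10 managers and 3 of the 10 analysts, C(10,2)·C(10,3) = 45·120 = 5400.
Probability = 5400/15504 = 225/646.

225/646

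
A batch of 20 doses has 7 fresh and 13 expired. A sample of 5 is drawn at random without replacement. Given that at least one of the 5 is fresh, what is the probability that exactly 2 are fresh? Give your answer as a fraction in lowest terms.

286/677

Work in counts. Selections with at least one fresh: C(20,5) − C(13,5) = 15504 − 1287 = 14217.
Of those, selections where exactly 2 are fresh: C(7,2)·C(13,3) = 21·286 = 6006.
Conditional probability = 6006/14217 = 286/677.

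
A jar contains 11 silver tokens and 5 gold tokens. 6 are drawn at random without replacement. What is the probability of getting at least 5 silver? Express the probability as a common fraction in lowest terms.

9/26

Total selections: C(16,6) = 8008.
Favorable selections (at least 5 silver): C(11,5)·C(5,1) + C(11,6)·C(5,0) = 2310 + 462 = 2772.
Probability = 2772/8008 = 9/26.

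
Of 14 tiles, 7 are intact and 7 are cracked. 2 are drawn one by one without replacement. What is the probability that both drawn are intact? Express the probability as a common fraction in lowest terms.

3/13

Multiply the conditional probabilities at each draw: 7/14 · 6/13 = 42/182 = 3/13.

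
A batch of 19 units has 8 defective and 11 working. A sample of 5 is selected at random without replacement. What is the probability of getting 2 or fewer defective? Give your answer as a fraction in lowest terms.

Total selections: C(19,5) = 11628.
Favorable selections (2 or fewer defective): C(8,0)·C(11,5) + C(8,1)·C(11,4) + C(8,2)·C(11,3) = 462 + 2640 + 4620 = 7722.
Probability = 7722/11628 = 429/646.

429/646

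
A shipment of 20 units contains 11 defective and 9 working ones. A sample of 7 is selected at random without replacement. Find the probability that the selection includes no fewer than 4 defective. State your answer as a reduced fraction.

There are C(20,7) = 77520 ways to choose the 7.
Favorable selections (no fewer than 4 defective): C(11,4)·C(9,3) + C(11,5)·C(9,2) + C(11,6)·C(9,1) + C(11,7)·C(9,0) = 27720 + 16632 + 4158 + 330 = 48840.
Probability = 48840/77520 = 407/646.

407/646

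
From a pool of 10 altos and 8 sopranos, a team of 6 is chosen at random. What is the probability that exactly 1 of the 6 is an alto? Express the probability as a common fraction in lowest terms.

Total number of selections: C(18,6) = 18564.
Selections with exactly 1 alto: choose 1 of the 10 altos and 5 of the 8 sopranos, C(10,1)·C(8,5) = 10·56 = 560.
Probability = 560/18564 = 20/663.

20/663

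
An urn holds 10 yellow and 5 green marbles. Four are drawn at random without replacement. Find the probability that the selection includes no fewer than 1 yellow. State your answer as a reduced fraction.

272/273

There are C(15,4) = 1365 ways to choose the 4.
The complement is all 4 are green: C(5,4) = 5.
Probability = 1 − 5/1365 = 1360/1365 = 272/273.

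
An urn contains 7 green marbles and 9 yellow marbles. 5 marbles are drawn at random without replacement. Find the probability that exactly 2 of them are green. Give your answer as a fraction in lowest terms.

21/52

Total number of selections: C(16,5) = 4368.
Selections with exactly 2 green: choose 2 of the 7 green and 3 of the 9 yellow, C(7,2)·C(9,3) = 21·84 = 1764.
Probability = 1764/4368 = 21/52.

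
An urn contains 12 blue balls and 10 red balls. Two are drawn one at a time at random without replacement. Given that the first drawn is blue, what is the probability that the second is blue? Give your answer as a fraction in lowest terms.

11/21

After removing one blue, 21 remain: 11 blue and 10 red.
So the probability the next is blue is 11/21.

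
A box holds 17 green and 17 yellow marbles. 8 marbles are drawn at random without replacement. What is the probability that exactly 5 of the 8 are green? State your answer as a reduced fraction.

61880/267003

The sample space is all 8-subsets of the 34: C(34,8) = 18156204.
Selections with exactly 5 green: choose 5 of the 17 green and 3 of the 17 yellow, C(17,5)·C(17,3) = 6188·680 = 4207840.
Probability = 4207840/18156204 = 61880/267003.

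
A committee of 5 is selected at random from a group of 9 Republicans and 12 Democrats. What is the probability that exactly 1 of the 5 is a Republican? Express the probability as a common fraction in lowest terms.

The sample space is all 5-subsets of the 21: C(21,5) = 20349.
Selections with exactly 1 Republican: choose 1 of the 9 Republicans and 4 of the 12 Democrats, C(9,1)·C(12,4) = 9·495 = 4455.
Probability = 4455/20349 = 495/2261.

495/2261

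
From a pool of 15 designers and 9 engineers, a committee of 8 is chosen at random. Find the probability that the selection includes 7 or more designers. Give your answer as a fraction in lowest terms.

650/7429

Total selections: C(24,8) = 735471.
Favorable selections (7 or more designers): C(15,7)·C(9,1) + C(15,8)·C(9,0) = 57915 + 6435 = 64350.
Probability = 64350/735471 = 650/7429.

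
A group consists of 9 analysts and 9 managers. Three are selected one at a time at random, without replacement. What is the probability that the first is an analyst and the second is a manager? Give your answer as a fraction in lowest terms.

Multiply the conditional probabilities at each draw: 9/18 · 9/17 = 81/306 = 9/34.

9/34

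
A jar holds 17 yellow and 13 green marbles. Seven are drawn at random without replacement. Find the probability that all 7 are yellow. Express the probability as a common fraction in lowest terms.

187/19575

There are C(30,7) = 2035800 possible selections.
Selections with all yellow: C(17,7) = 19448.
Probability = 19448/2035800 = 187/19575.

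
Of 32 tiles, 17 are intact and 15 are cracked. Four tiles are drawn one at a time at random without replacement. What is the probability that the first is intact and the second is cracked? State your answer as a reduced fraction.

Multiply the conditional probabilities at each draw: 17/32 · 15/31 = 255/992.

255/992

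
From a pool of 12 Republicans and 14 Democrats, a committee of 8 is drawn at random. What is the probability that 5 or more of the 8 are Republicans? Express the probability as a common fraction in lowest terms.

537/2185

Total selections: C(26,8) = 1562275.
Favorable selections (5 or more Republicans): C(12,5)·C(14,3) + C(12,6)·C(14,2) + C(12,7)·C(14,1) + C(12,8)·C(14,0) = 288288 + 84084 + 11088 + 495 = 383955.
Probability = 383955/1562275 = 537/2185.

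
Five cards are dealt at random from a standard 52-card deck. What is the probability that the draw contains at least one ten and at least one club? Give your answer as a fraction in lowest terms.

There are C(52,5) = 2598960 possible draws.
By inclusion-exclusion on the complements, draws missing all tens or all clubs: C(48,5) + C(39,5) − C(36,5) = 1712304 + 575757 − 376992 = 1911069.
So draws with at least one of each: 2598960 − 1911069 = 687891, probability 687891/2598960 = 229297/866320.

229297/866320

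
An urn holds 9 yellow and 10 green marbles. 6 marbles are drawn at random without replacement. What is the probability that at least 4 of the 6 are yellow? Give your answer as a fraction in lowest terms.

Total selections: C(19,6) = 27132.
Favorable selections (at least 4 yellow): C(9,4)·C(10,2) + C(9,5)·C(10,1) + C(9,6)·C(10,0) = 5670 + 1260 + 84 = 7014.
Probability = 7014/27132 = 167/646.

167/646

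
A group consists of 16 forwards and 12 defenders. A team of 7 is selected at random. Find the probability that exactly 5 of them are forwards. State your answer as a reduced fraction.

There are C(28,7) = 1184040 ways to choose 7 from 28.
Selections with exactly 5 forwards: choose 5 of the 16 forwards and 2 of the 12 defenders, C(16,5)·C(12,2) = 4368·66 = 288288.
Probability = 288288/1184040 = 28/115.

28/115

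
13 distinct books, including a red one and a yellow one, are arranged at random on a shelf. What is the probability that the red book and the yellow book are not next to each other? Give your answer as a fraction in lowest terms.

There are 13! = 6227020800 arrangements.
Arrangements with the red book and the yellow book adjacent: 2·12! = 958003200.
So not adjacent: 6227020800 − 958003200 = 5269017600, probability 5269017600/6227020800 = 11/13.

11/13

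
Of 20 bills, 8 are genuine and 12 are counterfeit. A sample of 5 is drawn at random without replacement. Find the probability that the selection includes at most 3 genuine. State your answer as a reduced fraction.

913/969

Total selections: C(20,5) = 15504.
Count the complement (more than 3 genuine): C(8,4)·C(12,1) + C(8,5)·C(12,0) = 840 + 56 = 896.
Probability = 1 − 896/15504 = 14608/15504 = 913/969.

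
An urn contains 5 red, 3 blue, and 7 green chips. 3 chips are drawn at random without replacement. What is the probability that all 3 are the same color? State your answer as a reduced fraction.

46/455

There are C(15,3) = 455 ways to draw 3 chips.
All same color: C(5,3) + C(3,3) + C(7,3) = 10 + 1 + 35 = 46.
Probability = 46/455.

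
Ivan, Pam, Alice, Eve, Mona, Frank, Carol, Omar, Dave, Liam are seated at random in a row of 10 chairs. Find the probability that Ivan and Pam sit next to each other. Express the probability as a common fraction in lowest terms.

1/5

There are 10! = 3628800 arrangements.
Treat Ivan and Pam as a block: 9! arrangements of the blocks × 2 orders within the block = 2·362880 = 725760.
Probability = 725760/3628800 = 1/5.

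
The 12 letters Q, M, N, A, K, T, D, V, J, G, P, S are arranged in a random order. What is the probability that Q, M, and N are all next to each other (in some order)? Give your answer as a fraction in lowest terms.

1/22

There are 12! = 479001600 arrangements.
Treat the three as one block: 10! placements × 3! orders within the block = 3628800·6 = 21772800.
Probability = 21772800/479001600 = 1/22.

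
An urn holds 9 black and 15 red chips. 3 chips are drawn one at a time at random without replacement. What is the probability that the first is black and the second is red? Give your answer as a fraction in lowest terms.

Multiply the conditional probabilities at each draw: 9/24 · 15/23 = 135/552 = 45/184.

45/184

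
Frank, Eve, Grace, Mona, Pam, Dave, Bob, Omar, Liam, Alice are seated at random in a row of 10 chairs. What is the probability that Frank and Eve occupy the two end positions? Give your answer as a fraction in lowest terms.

There are 10! = 3628800 arrangements.
Place Frank and Eve at the ends in 2 ways, arrange the remaining 8 in 8! = 40320 ways: 2·40320 = 80640.
Probability = 80640/3628800 = 1/45.

1/45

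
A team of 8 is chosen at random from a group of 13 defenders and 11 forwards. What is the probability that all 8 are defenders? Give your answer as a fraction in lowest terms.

13/7429

There are C(24,8) = 735471 possible selections.
Selections with all defenders: C(13,8) = 1287.
Probability = 1287/735471 = 13/7429.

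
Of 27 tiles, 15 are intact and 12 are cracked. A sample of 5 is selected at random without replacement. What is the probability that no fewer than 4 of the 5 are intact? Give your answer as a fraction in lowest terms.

497/2070

Total selections: C(27,5) = 80730.
Favorable selections (no fewer than 4 intact): C(15,4)·C(12,1) + C(15,5)·C(12,0) = 16380 + 3003 = 19383.
Probability = 19383/80730 = 497/2070.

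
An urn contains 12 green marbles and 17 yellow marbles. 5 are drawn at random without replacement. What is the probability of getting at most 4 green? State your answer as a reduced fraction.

13107/13195

There are C(29,5) = 118755 ways to choose the 5.
Favorable selections (at most 4 green): C(12,0)·C(17,5) + C(12,1)·C(17,4) + C(12,2)·C(17,3) + C(12,3)·C(17,2) + C(12,4)·C(17,1) = 6188 + 28560 + 44880 + 29920 + 8415 = 117963.
Probability = 117963/118755 = 13107/13195.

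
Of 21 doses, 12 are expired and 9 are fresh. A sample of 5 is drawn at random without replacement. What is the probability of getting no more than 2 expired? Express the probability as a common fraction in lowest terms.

Total selections: C(21,5) = 20349.
Favorable selections (no more than 2 expired): C(12,0)·C(9,5) + C(12,1)·C(9,4) + C(12,2)·C(9,3) = 126 + 1512 + 5544 = 7182.
Probability = 7182/20349 = 6/17.

6/17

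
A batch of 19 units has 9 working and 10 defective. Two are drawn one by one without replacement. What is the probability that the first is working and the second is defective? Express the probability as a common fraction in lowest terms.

5/19

Multiply the conditional probabilities at each draw: 9/19 · 10/18 = 90/342 = 5/19.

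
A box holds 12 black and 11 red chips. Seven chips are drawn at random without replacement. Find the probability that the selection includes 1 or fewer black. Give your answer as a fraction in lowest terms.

178/7429

Total selections: C(23,7) = 245157.
Favorable selections (1 or fewer black): C(12,0)·C(11,7) + C(12,1)·C(11,6) = 330 + 5544 = 5874.
Probability = 5874/245157 = 178/7429.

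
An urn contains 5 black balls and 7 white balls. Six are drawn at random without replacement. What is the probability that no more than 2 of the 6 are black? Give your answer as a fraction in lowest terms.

Total selections: C(12,6) = 924.
Favorable selections (no more than 2 black): C(5,0)·C(7,6) + C(5,1)·C(7,5) + C(5,2)·C(7,4) = 7 + 105 + 350 = 462.
Probability = 462/924 = 1/2.

1/2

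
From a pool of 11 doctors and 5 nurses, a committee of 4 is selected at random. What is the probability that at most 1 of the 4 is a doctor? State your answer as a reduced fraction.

Total selections: C(16,4) = 1820.
Favorable selections (at most 1 doctor): C(11,0)·C(5,4) + C(11,1)·C(5,3) = 5 + 110 = 115.
Probability = 115/1820 = 23/364.

23/364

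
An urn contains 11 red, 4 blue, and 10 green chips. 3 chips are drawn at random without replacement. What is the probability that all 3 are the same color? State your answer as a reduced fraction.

289/2300

There are C(25,3) = 2300 ways to draw 3 chips.
All same color: C(11,3) + C(4,3) + C(10,3) = 165 + 4 + 120 = 289.
Probability = 289/2300.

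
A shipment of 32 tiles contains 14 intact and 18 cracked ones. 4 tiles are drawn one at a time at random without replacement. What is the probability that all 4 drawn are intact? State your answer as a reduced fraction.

1001/35960

Multiply the conditional probabilities at each draw: 14/32 · 13/31 · 12/30 · 11/29 = 24024/863040 = 1001/35960.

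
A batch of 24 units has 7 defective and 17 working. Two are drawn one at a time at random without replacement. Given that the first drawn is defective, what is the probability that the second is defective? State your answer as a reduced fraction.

6/23

After removing one defective, 23 remain: 6 defective and 17 working.
So the probability the next is defective is 6/23.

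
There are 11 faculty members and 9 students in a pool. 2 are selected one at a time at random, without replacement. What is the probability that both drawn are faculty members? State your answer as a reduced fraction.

11/38

Multiply the conditional probabilities at each draw: 11/20 · 10/19 = 110/380 = 11/38.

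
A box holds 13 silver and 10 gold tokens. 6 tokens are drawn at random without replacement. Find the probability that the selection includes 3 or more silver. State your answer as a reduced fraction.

351/437

There are C(23,6) = 100947 ways to choose the 6.
Count the complement (fewer than 3 silver): C(13,0)·C(10,6) + C(13,1)·C(10,5) + C(13,2)·C(10,4) = 210 + 3276 + 16380 = 19866.
Probability = 1 − 19866/100947 = 81081/100947 = 351/437.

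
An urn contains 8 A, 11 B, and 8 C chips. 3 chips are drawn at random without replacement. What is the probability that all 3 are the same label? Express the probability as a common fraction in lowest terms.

277/2925

There are C(27,3) = 2925 ways to draw 3 chips.
All same label: C(8,3) + C(11,3) + C(8,3) = 56 + 165 + 56 = 277.
Probability = 277/2925.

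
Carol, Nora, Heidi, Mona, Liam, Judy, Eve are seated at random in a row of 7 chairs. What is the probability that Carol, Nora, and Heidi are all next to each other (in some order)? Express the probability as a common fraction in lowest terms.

1/7

There are 7! = 5040 arrangements.
Treat the three as one block: 5! placements × 3! orders within the block = 120·6 = 720.
Probability = 720/5040 = 1/7.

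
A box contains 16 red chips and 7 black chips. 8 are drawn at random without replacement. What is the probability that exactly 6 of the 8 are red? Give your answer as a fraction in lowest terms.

2548/7429

The sample space is all 8-subsets of the 23: C(23,8) = 490314.
Selections with exactly 6 red: choose 6 of the 16 red and 2 of the 7 black, C(16,6)·C(7,2) = 8008·21 = 168168.
Probability = 168168/490314 = 2548/7429.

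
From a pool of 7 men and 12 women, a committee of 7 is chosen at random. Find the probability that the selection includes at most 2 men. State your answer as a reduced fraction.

Total selections: C(19,7) = 50388.
Favorable selections (at most 2 men): C(7,0)·C(12,7) + C(7,1)·C(12,6) + C(7,2)·C(12,5) = 792 + 6468 + 16632 = 23892.
Probability = 23892/50388 = 1991/4199.

1991/4199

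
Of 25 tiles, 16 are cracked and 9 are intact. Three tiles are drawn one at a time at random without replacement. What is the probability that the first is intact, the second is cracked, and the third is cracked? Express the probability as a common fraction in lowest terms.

Multiply the conditional probabilities at each draw: 9/25 · 16/24 · 15/23 = 2160/13800 = 18/115.

18/115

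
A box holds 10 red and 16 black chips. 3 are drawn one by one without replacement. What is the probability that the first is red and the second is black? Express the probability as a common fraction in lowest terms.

Multiply the conditional probabilities at each draw: 10/26 · 16/25 = 160/650 = 16/65.

16/65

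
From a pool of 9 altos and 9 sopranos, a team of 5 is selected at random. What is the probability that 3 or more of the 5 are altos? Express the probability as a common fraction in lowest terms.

There are C(18,5) = 8568 ways to choose the 5.
Favorable selections (3 or more altos): C(9,3)·C(9,2) + C(9,4)·C(9,1) + C(9,5)·C(9,0) = 3024 + 1134 + 126 = 4284.
Probability = 4284/8568 = 1/2.

1/2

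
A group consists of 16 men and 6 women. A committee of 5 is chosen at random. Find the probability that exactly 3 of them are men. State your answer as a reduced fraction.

Total number of selections: C(22,5) = 26334.
Selections with exactly 3 men: choose 3 of the 16 men and 2 of the 6 women, C(16,3)·C(6,2) = 560·15 = 8400.
Probability = 8400/26334 = 200/627.

200/627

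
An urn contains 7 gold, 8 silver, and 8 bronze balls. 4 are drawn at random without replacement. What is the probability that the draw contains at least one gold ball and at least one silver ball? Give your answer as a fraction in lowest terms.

164/253

There are C(23,4) = 8855 possible draws.
By inclusion-exclusion on the complements, draws missing all gold or all silver: C(16,4) + C(15,4) − C(8,4) = 1820 + 1365 − 70 = 3115.
So draws with at least one of each: 8855 − 3115 = 5740, probability 5740/8855 = 164/253.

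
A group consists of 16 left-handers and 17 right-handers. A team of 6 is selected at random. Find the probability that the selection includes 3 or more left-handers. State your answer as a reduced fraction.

12689/19778

There are C(33,6) = 1107568 ways to choose the 6.
Count the complement (fewer than 3 left-handers): C(16,0)·C(17,6) + C(16,1)·C(17,5) + C(16,2)·C(17,4) = 12376 + 99008 + 285600 = 396984.
Probability = 1 − 396984/1107568 = 710584/1107568 = 12689/19778.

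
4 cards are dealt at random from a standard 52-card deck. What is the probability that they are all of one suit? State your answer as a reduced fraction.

There are C(52,4) = 270725 possible 4-card hands.
Hands of one suit: 4 suits × C(13,4) = 4·715 = 2860.
Probability = 2860/270725 = 44/4165.

44/4165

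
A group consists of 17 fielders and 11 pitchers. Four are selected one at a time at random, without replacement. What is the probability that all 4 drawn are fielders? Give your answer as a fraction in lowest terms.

Multiply the conditional probabilities at each draw: 17/28 · 16/27 · 15/26 · 14/25 = 57120/491400 = 68/585.

68/585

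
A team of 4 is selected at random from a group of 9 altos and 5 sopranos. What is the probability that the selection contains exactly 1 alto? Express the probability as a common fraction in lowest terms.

There are C(14,4) = 1001 ways to choose 4 from 14.
Selections with exactly 1 alto: choose 1 of the 9 altos and 3 of the 5 sopranos, C(9,1)·C(5,3) = 9·10 = 90.
Probability = 90/1001.

90/1001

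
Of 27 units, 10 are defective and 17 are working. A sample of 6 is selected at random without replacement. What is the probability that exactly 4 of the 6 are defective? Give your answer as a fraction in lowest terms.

There are C(27,6) = 296010 ways to choose 6 from 27.
Selections with exactly 4 defective: choose 4 of the 10 defective and 2 of the 17 working, C(10,4)·C(17,2) = 210·136 = 28560.
Probability = 28560/296010 = 952/9867.

952/9867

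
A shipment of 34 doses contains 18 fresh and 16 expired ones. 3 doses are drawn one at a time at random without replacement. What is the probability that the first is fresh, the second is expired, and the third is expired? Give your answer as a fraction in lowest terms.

45/374

Multiply the conditional probabilities at each draw: 18/34 · 16/33 · 15/32 = 4320/35904 = 45/374.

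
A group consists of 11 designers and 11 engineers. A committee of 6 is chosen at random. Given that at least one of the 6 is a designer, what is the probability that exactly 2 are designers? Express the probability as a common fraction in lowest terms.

550/2247

Work in counts. Selections with at least one designer: C(22,6) − C(11,6) = 74613 − 462 = 74151.
Of those, selections where exactly 2 are designers: C(11,2)·C(11,4) = 55·330 = 18150.
Conditional probability = 18150/74151 = 550/2247.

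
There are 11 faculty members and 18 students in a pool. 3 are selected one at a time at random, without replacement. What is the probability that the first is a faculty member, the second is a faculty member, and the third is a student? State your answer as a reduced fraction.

Multiply the conditional probabilities at each draw: 11/29 · 10/28 · 18/27 = 1980/21924 = 55/609.

55/609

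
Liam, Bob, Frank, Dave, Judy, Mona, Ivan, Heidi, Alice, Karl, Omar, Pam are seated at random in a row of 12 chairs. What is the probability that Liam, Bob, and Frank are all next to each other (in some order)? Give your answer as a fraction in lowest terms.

There are 12! = 479001600 arrangements.
Treat the three as one block: 10! placements × 3! orders within the block = 3628800·6 = 21772800.
Probability = 21772800/479001600 = 1/22.

1/22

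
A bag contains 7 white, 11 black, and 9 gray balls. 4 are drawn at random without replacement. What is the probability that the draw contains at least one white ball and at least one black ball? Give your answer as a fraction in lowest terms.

847/1350

There are C(27,4) = 17550 possible draws.
By inclusion-exclusion on the complements, draws missing all white or all black: C(20,4) + C(16,4) − C(9,4) = 4845 + 1820 − 126 = 6539.
So draws with at least one of each: 17550 − 6539 = 11011, probability 11011/17550 = 847/1350.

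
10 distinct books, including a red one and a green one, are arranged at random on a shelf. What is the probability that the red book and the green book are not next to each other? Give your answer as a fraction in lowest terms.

There are 10! = 3628800 arrangements.
Arrangements with the red book and the green book adjacent: 2·9! = 725760.
So not adjacent: 3628800 − 725760 = 2903040, probability 2903040/3628800 = 4/5.

4/5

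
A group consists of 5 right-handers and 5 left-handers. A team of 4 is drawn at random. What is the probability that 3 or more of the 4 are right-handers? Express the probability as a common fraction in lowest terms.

Total selections: C(10,4) = 210.
Favorable selections (3 or more right-handers): C(5,3)·C(5,1) + C(5,4)·C(5,0) = 50 + 5 = 55.
Probability = 55/210 = 11/42.

11/42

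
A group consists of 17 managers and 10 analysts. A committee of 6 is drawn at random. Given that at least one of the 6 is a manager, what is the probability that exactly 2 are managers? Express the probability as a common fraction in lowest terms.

14/145

Work in counts. Selections with at least one manager: C(27,6) − C(10,6) = 296010 − 210 = 295800.
Of those, selections where exactly 2 are managers: C(17,2)·C(10,4) = 136·210 = 28560.
Conditional probability = 28560/295800 = 14/145.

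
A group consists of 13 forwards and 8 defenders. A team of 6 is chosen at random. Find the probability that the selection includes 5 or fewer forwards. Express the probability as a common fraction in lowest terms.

Total selections: C(21,6) = 54264.
The complement is exactly 6 forwards: C(13,6)·C(8,0) = 1716.
Probability = 1 − 1716/54264 = 52548/54264 = 4379/4522.

4379/4522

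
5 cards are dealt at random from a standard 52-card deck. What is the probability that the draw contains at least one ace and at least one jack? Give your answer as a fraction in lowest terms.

6509/64974

There are C(52,5) = 2598960 possible draws.
By inclusion-exclusion on the complements, draws missing all aces or all jacks: C(48,5) + C(48,5) − C(44,5) = 1712304 + 1712304 − 1086008 = 2338600.
So draws with at least one of each: 2598960 − 2338600 = 260360, probability 260360/2598960 = 6509/64974.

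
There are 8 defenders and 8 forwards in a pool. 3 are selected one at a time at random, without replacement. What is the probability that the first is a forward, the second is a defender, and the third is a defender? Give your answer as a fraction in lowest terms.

2/15

Multiply the conditional probabilities at each draw: 8/16 · 8/15 · 7/14 = 448/3360 = 2/15.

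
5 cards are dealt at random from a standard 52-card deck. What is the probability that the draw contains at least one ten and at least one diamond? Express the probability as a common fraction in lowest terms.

229297/866320

There are C(52,5) = 2598960 possible draws.
By inclusion-exclusion on the complements, draws missing all tens or all diamonds: C(48,5) + C(39,5) − C(36,5) = 1712304 + 575757 − 376992 = 1911069.
So draws with at least one of each: 2598960 − 1911069 = 687891, probability 687891/2598960 = 229297/866320.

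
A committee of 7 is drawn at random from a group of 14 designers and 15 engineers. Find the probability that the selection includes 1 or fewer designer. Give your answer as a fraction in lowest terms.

There are C(29,7) = 1560780 ways to choose the 7.
Favorable selections (1 or fewer designer): C(14,0)·C(15,7) + C(14,1)·C(15,6) = 6435 + 70070 = 76505.
Probability = 76505/1560780 = 1177/24012.

1177/24012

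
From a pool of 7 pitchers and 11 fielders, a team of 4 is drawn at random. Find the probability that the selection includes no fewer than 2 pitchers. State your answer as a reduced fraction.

There are C(18,4) = 3060 ways to choose the 4.
Count the complement (fewer than 2 pitchers): C(7,0)·C(11,4) + C(7,1)·C(11,3) = 330 + 1155 = 1485.
Probability = 1 − 1485/3060 = 1575/3060 = 35/68.

35/68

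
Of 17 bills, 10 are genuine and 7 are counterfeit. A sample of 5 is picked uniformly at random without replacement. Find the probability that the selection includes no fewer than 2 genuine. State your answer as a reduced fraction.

Total selections: C(17,5) = 6188.
Count the complement (fewer than 2 genuine): C(10,0)·C(7,5) + C(10,1)·C(7,4) = 21 + 350 = 371.
Probability = 1 − 371/6188 = 5817/6188 = 831/884.

831/884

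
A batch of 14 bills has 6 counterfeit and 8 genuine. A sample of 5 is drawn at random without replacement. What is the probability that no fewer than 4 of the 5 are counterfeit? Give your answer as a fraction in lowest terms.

9/143

Total selections: C(14,5) = 2002.
Favorable selections (no fewer than 4 counterfeit): C(6,4)·C(8,1) + C(6,5)·C(8,0) = 120 + 6 = 126.
Probability = 126/2002 = 9/143.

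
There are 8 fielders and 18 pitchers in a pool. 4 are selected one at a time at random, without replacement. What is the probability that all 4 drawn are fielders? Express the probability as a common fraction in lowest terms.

7/1495

Multiply the conditional probabilities at each draw: 8/26 · 7/25 · 6/24 · 5/23 = 1680/358800 = 7/1495.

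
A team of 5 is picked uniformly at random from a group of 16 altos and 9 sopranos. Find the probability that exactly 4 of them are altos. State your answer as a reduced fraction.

There are C(25,5) = 53130 ways to choose 5 from 25.
Selections with exactly 4 altos: choose 4 of the 16 altos and 1 of the 9 sopranos, C(16,4)·C(9,1) = 1820·9 = 16380.
Probability = 16380/53130 = 78/253.

78/253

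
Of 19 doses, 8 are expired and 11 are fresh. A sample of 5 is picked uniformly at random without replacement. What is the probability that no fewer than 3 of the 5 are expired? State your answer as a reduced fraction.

217/646

There are C(19,5) = 11628 ways to choose the 5.
Favorable selections (no fewer than 3 expired): C(8,3)·C(11,2) + C(8,4)·C(11,1) + C(8,5)·C(11,0) = 3080 + 770 + 56 = 3906.
Probability = 3906/11628 = 217/646.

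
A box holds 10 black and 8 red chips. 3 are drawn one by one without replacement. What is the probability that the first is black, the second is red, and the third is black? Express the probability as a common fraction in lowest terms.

5/34

Multiply the conditional probabilities at each draw: 10/18 · 8/17 · 9/16 = 720/4896 = 5/34.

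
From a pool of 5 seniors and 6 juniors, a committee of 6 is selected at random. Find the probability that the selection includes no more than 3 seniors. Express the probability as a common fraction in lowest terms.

There are C(11,6) = 462 ways to choose the 6.
Count the complement (more than 3 seniors): C(5,4)·C(6,2) + C(5,5)·C(6,1) = 75 + 6 = 81.
Probability = 1 − 81/462 = 381/462 = 127/154.

127/154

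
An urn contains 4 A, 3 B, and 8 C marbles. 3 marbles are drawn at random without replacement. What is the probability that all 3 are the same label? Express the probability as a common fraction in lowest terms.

There are C(15,3) = 455 ways to draw 3 marbles.
All same label: C(4,3) + C(3,3) + C(8,3) = 4 + 1 + 56 = 61.
Probability = 61/455.

61/455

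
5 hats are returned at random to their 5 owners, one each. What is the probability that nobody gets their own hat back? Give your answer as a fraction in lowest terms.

There are 5! = 120 assignments.
By inclusion-exclusion, assignments with no fixed points: C(5,0)·5! − C(5,1)·4! + C(5,2)·3! − C(5,3)·2! + C(5,4)·1! − C(5,5)·0! = 44.
Probability = 44/120 = 11/30.

11/30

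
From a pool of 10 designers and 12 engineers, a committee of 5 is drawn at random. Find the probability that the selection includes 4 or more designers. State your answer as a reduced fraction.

2/19

Total selections: C(22,5) = 26334.
Favorable selections (4 or more designers): C(10,4)·C(12,1) + C(10,5)·C(12,0) = 2520 + 252 = 2772.
Probability = 2772/26334 = 2/19.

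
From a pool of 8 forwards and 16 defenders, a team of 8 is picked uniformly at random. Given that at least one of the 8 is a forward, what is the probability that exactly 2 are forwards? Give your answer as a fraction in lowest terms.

Work in counts. Selections with at least one forward: C(24,8) − C(16,8) = 735471 − 12870 = 722601.
Of those, selections where exactly 2 are forwards: C(8,2)·C(16,6) = 28·8008 = 224224.
Conditional probability = 224224/722601 = 20384/65691.

20384/65691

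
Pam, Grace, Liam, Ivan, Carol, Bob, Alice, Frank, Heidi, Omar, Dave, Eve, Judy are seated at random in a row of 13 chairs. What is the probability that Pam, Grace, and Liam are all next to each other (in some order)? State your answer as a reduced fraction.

There are 13! = 6227020800 arrangements.
Treat the three as one block: 11! placements × 3! orders within the block = 39916800·6 = 239500800.
Probability = 239500800/6227020800 = 1/26.

1/26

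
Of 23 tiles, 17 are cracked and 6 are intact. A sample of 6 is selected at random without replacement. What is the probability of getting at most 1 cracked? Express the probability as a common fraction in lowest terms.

103/100947

Total selections: C(23,6) = 100947.
Favorable selections (at most 1 cracked): C(17,0)·C(6,6) + C(17,1)·C(6,5) = 1 + 102 = 103.
Probability = 103/100947.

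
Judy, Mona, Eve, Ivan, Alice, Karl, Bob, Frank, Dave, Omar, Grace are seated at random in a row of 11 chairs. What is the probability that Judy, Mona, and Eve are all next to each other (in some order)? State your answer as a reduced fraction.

3/55

There are 11! = 39916800 arrangements.
Treat the three as one block: 9! placements × 3! orders within the block = 362880·6 = 2177280.
Probability = 2177280/39916800 = 3/55.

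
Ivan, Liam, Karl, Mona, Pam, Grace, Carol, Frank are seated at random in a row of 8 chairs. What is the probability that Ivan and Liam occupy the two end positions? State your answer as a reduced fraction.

There are 8! = 40320 arrangements.
Place Ivan and Liam at the ends in 2 ways, arrange the remaining 6 in 6! = 720 ways: 2·720 = 1440.
Probability = 1440/40320 = 1/28.

1/28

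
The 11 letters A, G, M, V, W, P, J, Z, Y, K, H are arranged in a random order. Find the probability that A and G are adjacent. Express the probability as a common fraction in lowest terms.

There are 11! = 39916800 arrangements.
Treat A and G as a block: 10! arrangements of the blocks × 2 orders within the block = 2·3628800 = 7257600.
Probability = 7257600/39916800 = 2/11.

2/11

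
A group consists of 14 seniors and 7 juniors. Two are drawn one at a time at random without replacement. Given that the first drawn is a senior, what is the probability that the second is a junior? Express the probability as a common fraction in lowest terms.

After removing one senior, 20 remain: 13 seniors and 7 juniors.
So the probability the next is a junior is 7/20.

7/20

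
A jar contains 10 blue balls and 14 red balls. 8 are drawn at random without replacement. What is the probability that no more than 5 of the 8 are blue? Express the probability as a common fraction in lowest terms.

79404/81719

There are C(24,8) = 735471 ways to choose the 8.
Count the complement (more than 5 blue): C(10,6)·C(14,2) + C(10,7)·C(14,1) + C(10,8)·C(14,0) = 19110 + 1680 + 45 = 20835.
Probability = 1 − 20835/735471 = 714636/735471 = 79404/81719.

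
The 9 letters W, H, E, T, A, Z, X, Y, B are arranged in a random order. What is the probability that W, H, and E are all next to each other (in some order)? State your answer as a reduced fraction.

There are 9! = 362880 arrangements.
Treat the three as one block: 7! placements × 3! orders within the block = 5040·6 = 30240.
Probability = 30240/362880 = 1/12.

1/12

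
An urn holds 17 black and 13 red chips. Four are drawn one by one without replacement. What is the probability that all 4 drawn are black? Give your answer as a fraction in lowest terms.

68/783

Multiply the conditional probabilities at each draw: 17/30 · 16/29 · 15/28 · 14/27 = 57120/657720 = 68/783.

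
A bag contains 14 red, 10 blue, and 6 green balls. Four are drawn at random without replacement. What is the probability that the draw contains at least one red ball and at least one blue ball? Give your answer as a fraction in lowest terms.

593/783

There are C(30,4) = 27405 possible draws.
By inclusion-exclusion on the complements, draws missing all red or all blue: C(16,4) + C(20,4) − C(6,4) = 1820 + 4845 − 15 = 6650.
So draws with at least one of each: 27405 − 6650 = 20755, probability 20755/27405 = 593/783.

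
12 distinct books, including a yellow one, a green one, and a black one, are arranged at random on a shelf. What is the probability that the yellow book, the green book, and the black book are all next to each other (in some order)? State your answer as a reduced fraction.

1/22

There are 12! = 479001600 arrangements.
Treat the three as one block: 10! placements × 3! orders within the block = 3628800·6 = 21772800.
Probability = 21772800/479001600 = 1/22.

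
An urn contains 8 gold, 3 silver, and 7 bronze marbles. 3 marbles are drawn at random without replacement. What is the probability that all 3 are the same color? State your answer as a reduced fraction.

23/204

There are C(18,3) = 816 ways to draw 3 marbles.
All same color: C(8,3) + C(3,3) + C(7,3) = 56 + 1 + 35 = 92.
Probability = 92/816 = 23/204.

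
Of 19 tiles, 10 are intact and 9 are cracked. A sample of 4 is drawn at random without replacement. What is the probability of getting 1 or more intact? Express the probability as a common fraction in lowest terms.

625/646

There are C(19,4) = 3876 ways to choose the 4.
The complement is all 4 are cracked: C(9,4) = 126.
Probability = 1 − 126/3876 = 3750/3876 = 625/646.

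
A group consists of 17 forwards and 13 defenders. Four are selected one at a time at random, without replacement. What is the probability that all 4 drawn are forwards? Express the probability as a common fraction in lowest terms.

68/783

Multiply the conditional probabilities at each draw: 17/30 · 16/29 · 15/28 · 14/27 = 57120/657720 = 68/783.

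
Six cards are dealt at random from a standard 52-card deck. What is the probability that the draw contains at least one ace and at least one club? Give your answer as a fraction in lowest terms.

6772177/20358520

There are C(52,6) = 20358520 possible draws.
By inclusion-exclusion on the complements, draws missing all aces or all clubs: C(48,6) + C(39,6) − C(36,6) = 12271512 + 3262623 − 1947792 = 13586343.
So draws with at least one of each: 20358520 − 13586343 = 6772177, probability 6772177/20358520.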